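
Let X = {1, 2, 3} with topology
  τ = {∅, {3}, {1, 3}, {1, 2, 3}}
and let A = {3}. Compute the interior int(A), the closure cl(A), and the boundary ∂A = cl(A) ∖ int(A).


int(A) = {3}, cl(A) = {1, 2, 3}, ∂A = {1, 2}.

Closed sets in (X, τ) are complements of opens:
  closed(X, τ) = {∅, {2}, {1, 2}, {1, 2, 3}}.
int(A) = ⋃ {U ∈ τ : U ⊆ A}. Opens contained in A: ∅, {3}.
Taking the union of these: int(A) = {3}.
cl(A) = ⋂ {C closed : A ⊆ C}. Closed sets containing A: {1, 2, 3}.
Intersecting these: cl(A) = {1, 2, 3}.
∂A = cl(A) ∖ int(A) = {1, 2, 3} ∖ {3} = {1, 2}.


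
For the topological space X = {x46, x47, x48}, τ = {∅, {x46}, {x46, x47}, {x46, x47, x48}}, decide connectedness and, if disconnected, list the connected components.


(X, τ) is connected.

Find clopen sets (U ∈ τ with X ∖ U ∈ τ):
  U = ∅, X ∖ U = {x46, x47, x48} — both open, so U is clopen.
  U = {x46, x47, x48}, X ∖ U = ∅ — both open, so U is clopen.
Only trivial clopens (∅ and X) exist, so (X, τ) is connected.
Compute connected components by grouping points that agree on all clopens:
  component: {x46, x47, x48}


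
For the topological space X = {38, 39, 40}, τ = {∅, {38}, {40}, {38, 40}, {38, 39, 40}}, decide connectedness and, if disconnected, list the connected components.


(X, τ) is connected.

Find clopen sets (U ∈ τ with X ∖ U ∈ τ):
  U = ∅, X ∖ U = {38, 39, 40} — both open, so U is clopen.
  U = {38, 39, 40}, X ∖ U = ∅ — both open, so U is clopen.
Only trivial clopens (∅ and X) exist, so (X, τ) is connected.
Compute connected components by grouping points that agree on all clopens:
  component: {38, 39, 40}


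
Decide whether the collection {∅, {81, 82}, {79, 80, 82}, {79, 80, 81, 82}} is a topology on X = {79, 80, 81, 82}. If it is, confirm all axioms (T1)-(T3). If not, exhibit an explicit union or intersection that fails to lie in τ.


τ is NOT a topology on X.

Axiom (T1): ∅ ∈ τ? Yes; X ∈ τ? Yes.
Axiom (T2/T3): check pairwise unions and intersections of members of τ.
Counterexample for (T3): {81, 82} ∩ {79, 80, 82} = {82} ∉ τ. Therefore τ is NOT a topology.


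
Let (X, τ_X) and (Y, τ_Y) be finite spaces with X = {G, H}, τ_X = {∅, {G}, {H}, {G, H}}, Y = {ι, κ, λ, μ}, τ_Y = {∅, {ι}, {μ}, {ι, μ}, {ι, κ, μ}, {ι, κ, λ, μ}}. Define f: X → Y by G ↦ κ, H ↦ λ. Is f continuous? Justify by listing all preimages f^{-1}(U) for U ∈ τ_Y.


f IS continuous.

Compute f^{-1}(U) for each U ∈ τ_Y:
  U = ∅: f^{-1}(U) = ∅ ∈ τ_X ✓.
  U = {ι}: f^{-1}(U) = ∅ ∈ τ_X ✓.
  U = {μ}: f^{-1}(U) = ∅ ∈ τ_X ✓.
  U = {ι, μ}: f^{-1}(U) = ∅ ∈ τ_X ✓.
  U = {ι, κ, μ}: f^{-1}(U) = {G} ∈ τ_X ✓.
  U = {ι, κ, λ, μ}: f^{-1}(U) = {G, H} ∈ τ_X ✓.
Every preimage lies in τ_X, so f IS continuous.


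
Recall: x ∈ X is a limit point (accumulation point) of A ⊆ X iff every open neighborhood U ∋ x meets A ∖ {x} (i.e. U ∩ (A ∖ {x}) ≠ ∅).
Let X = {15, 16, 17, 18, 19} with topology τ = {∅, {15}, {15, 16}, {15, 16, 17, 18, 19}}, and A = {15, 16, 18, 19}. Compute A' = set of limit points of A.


A' = {16, 17, 18, 19}

For each x ∈ X, list the open sets U ∈ τ with x ∈ U, then check whether U ∩ (A ∖ {x}) ≠ ∅ for every such U.
  x = 15: open {15} ∋ x has {15} ∩ (A ∖ {15}) = ∅, so x is NOT a limit point.
  x = 16: opens ∋ x are {15, 16}, {15, 16, 17, 18, 19}; each meets A ∖ {16}, so x IS a limit point.
  x = 17: opens ∋ x are {15, 16, 17, 18, 19}; each meets A ∖ {17}, so x IS a limit point.
  x = 18: opens ∋ x are {15, 16, 17, 18, 19}; each meets A ∖ {18}, so x IS a limit point.
  x = 19: opens ∋ x are {15, 16, 17, 18, 19}; each meets A ∖ {19}, so x IS a limit point.
Collecting: A' = {16, 17, 18, 19}.


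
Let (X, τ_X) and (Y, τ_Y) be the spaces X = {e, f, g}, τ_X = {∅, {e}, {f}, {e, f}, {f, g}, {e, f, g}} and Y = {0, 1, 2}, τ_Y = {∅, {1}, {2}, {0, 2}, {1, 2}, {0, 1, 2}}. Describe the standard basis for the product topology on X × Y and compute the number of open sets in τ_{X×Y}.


Basis B = {∅ × ∅, {e} × {1}, {e} × {2}, {f} × {1}, {f} × {2}, {e} × {0, 2}, {e} × {1, 2}, {e, f} × {1}, {e, f} × {2}, {f} × {0, 2}, {f} × {1, 2}, {f, g} × {1}, {f, g} × {2}, {e} × {0, 1, 2}, {e, f, g} × {1}, {e, f, g} × {2}, {f} × {0, 1, 2}, {e, f} × {0, 2}, {e, f} × {1, 2}, {f, g} × {0, 2}, {f, g} × {1, 2}, {e, f} × {0, 1, 2}, {e, f, g} × {0, 2}, {e, f, g} × {1, 2}, {f, g} × {0, 1, 2}, {e, f, g} × {0, 1, 2}}; |τ_{X×Y}| = 108.

Enumerate products U × V with U ∈ τ_X, V ∈ τ_Y (deduplicated):
  ∅ × ∅ = {} (∅)
  {e} × {1} = {(e,1)}
  {e} × {2} = {(e,2)}
  {f} × {1} = {(f,1)}
  {f} × {2} = {(f,2)}
  {e} × {0, 2} = {(e,0), (e,2)}
  {e} × {1, 2} = {(e,1), (e,2)}
  {e, f} × {1} = {(e,1), (f,1)}
  {e, f} × {2} = {(e,2), (f,2)}
  {f} × {0, 2} = {(f,0), (f,2)}
  {f} × {1, 2} = {(f,1), (f,2)}
  {f, g} × {1} = {(f,1), (g,1)}
  {f, g} × {2} = {(f,2), (g,2)}
  {e} × {0, 1, 2} = {(e,0), (e,1), (e,2)}
  {e, f, g} × {1} = {(e,1), (f,1), (g,1)}
  {e, f, g} × {2} = {(e,2), (f,2), (g,2)}
  {f} × {0, 1, 2} = {(f,0), (f,1), (f,2)}
  {e, f} × {0, 2} = {(e,0), (e,2), (f,0), (f,2)}
  {e, f} × {1, 2} = {(e,1), (e,2), (f,1), (f,2)}
  {f, g} × {0, 2} = {(f,0), (f,2), (g,0), (g,2)}
  {f, g} × {1, 2} = {(f,1), (f,2), (g,1), (g,2)}
  {e, f} × {0, 1, 2} = {(e,0), (e,1), (e,2), (f,0), (f,1), (f,2)}
  {e, f, g} × {0, 2} = {(e,0), (e,2), (f,0), (f,2), (g,0), (g,2)}
  {e, f, g} × {1, 2} = {(e,1), (e,2), (f,1), (f,2), (g,1), (g,2)}
  {f, g} × {0, 1, 2} = {(f,0), (f,1), (f,2), (g,0), (g,1), (g,2)}
  {e, f, g} × {0, 1, 2} = {(e,0), (e,1), (e,2), (f,0), (f,1), (f,2), (g,0), (g,1), (g,2)}
These 26 distinct sets form the basis B.
Close under arbitrary unions to get τ_{X×Y}; counting gives |τ_{X×Y}| = 108.


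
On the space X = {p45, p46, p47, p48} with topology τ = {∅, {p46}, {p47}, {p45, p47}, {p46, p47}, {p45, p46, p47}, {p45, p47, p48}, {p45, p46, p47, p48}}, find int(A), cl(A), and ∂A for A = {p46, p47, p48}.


int(A) = {p46, p47}, cl(A) = {p45, p46, p47, p48}, ∂A = {p45, p48}.

Closed sets in (X, τ) are complements of opens:
  closed(X, τ) = {∅, {p46}, {p48}, {p45, p48}, {p46, p48}, {p45, p46, p48}, {p45, p47, p48}, {p45, p46, p47, p48}}.
int(A) = ⋃ {U ∈ τ : U ⊆ A}. Opens contained in A: ∅, {p46}, {p47}, {p46, p47}.
Taking the union of these: int(A) = {p46, p47}.
cl(A) = ⋂ {C closed : A ⊆ C}. Closed sets containing A: {p45, p46, p47, p48}.
Intersecting these: cl(A) = {p45, p46, p47, p48}.
∂A = cl(A) ∖ int(A) = {p45, p46, p47, p48} ∖ {p46, p47} = {p45, p48}.


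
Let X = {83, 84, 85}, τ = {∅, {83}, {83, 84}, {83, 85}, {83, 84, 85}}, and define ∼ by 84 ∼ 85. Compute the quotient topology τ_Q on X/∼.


X/∼ = {[83], [84=85]}; |τ_Q| = 3.

Equivalence classes: [83], [84=85].
Quotient map π: X → X/∼ sends 83 ↦ [83], 84 ↦ [84=85], 85 ↦ [84=85].
For each subset V ⊆ X/∼, compute π^{-1}(V) ⊆ X and check whether π^{-1}(V) ∈ τ. V is open in τ_Q iff π^{-1}(V) ∈ τ.
  V = {}: π^{-1}(V) = ∅ ∈ τ ✓.
  V = {[83]}: π^{-1}(V) = {83} ∈ τ ✓.
  V = {[84=85]}: π^{-1}(V) = {84, 85} ∉ τ ✗.
  V = {[83], [84=85]}: π^{-1}(V) = {83, 84, 85} ∈ τ ✓.
Open sets in the quotient: τ_Q = {{}, {[83]}, {[83], [84=85]}} (3 elements).


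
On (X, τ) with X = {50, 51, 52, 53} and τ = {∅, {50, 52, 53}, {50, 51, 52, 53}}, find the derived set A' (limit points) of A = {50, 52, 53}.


A' = {50, 51, 52, 53}

For each x ∈ X, list the open sets U ∈ τ with x ∈ U, then check whether U ∩ (A ∖ {x}) ≠ ∅ for every such U.
  x = 50: opens ∋ x are {50, 52, 53}, {50, 51, 52, 53}; each meets A ∖ {50}, so x IS a limit point.
  x = 51: opens ∋ x are {50, 51, 52, 53}; each meets A ∖ {51}, so x IS a limit point.
  x = 52: opens ∋ x are {50, 52, 53}, {50, 51, 52, 53}; each meets A ∖ {52}, so x IS a limit point.
  x = 53: opens ∋ x are {50, 52, 53}, {50, 51, 52, 53}; each meets A ∖ {53}, so x IS a limit point.
Collecting: A' = {50, 51, 52, 53}.


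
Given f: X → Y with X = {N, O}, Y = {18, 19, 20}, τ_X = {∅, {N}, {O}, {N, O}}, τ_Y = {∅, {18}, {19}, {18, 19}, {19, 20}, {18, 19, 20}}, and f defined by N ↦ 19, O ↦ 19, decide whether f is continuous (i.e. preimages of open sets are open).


f IS continuous.

Compute f^{-1}(U) for each U ∈ τ_Y:
  U = ∅: f^{-1}(U) = ∅ ∈ τ_X ✓.
  U = {18}: f^{-1}(U) = ∅ ∈ τ_X ✓.
  U = {19}: f^{-1}(U) = {N, O} ∈ τ_X ✓.
  U = {18, 19}: f^{-1}(U) = {N, O} ∈ τ_X ✓.
  U = {19, 20}: f^{-1}(U) = {N, O} ∈ τ_X ✓.
  U = {18, 19, 20}: f^{-1}(U) = {N, O} ∈ τ_X ✓.
Every preimage lies in τ_X, so f IS continuous.


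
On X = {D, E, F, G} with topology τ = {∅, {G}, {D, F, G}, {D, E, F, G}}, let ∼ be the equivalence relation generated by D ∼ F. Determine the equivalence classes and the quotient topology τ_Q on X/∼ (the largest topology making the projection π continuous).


X/∼ = {[D=F], [E], [G]}; |τ_Q| = 4.

Equivalence classes: [D=F], [E], [G].
Quotient map π: X → X/∼ sends D ↦ [D=F], E ↦ [E], F ↦ [D=F], G ↦ [G].
For each subset V ⊆ X/∼, compute π^{-1}(V) ⊆ X and check whether π^{-1}(V) ∈ τ. V is open in τ_Q iff π^{-1}(V) ∈ τ.
  V = {}: π^{-1}(V) = ∅ ∈ τ ✓.
  V = {[D=F]}: π^{-1}(V) = {D, F} ∉ τ ✗.
  V = {[E]}: π^{-1}(V) = {E} ∉ τ ✗.
  V = {[D=F], [E]}: π^{-1}(V) = {D, E, F} ∉ τ ✗.
  V = {[G]}: π^{-1}(V) = {G} ∈ τ ✓.
  V = {[D=F], [G]}: π^{-1}(V) = {D, F, G} ∈ τ ✓.
  V = {[E], [G]}: π^{-1}(V) = {E, G} ∉ τ ✗.
  V = {[D=F], [E], [G]}: π^{-1}(V) = {D, E, F, G} ∈ τ ✓.
Open sets in the quotient: τ_Q = {{}, {[G]}, {[D=F], [G]}, {[D=F], [E], [G]}} (4 elements).


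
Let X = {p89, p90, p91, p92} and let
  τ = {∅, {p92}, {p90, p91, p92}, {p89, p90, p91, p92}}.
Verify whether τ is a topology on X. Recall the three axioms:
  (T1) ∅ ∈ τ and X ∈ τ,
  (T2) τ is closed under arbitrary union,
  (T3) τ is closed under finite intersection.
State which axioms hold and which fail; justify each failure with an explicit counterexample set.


τ IS a topology on X.

Axiom (T1): ∅ ∈ τ? Yes; X ∈ τ? Yes.
Axiom (T2/T3): check pairwise unions and intersections of members of τ.
All pairwise intersections and unions checked — each lies in τ. Therefore τ satisfies (T1), (T2), (T3): it IS a topology on X.


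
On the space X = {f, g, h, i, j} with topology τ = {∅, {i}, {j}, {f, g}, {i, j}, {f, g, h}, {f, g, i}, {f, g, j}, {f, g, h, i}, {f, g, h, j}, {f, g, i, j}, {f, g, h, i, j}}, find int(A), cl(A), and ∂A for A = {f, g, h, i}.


int(A) = {f, g, h, i}, cl(A) = {f, g, h, i}, ∂A = ∅.

Closed sets in (X, τ) are complements of opens:
  closed(X, τ) = {∅, {h}, {i}, {j}, {h, i}, {h, j}, {i, j}, {f, g, h}, {h, i, j}, {f, g, h, i}, {f, g, h, j}, {f, g, h, i, j}}.
int(A) = ⋃ {U ∈ τ : U ⊆ A}. Opens contained in A: ∅, {i}, {f, g}, {f, g, h}, {f, g, i}, {f, g, h, i}.
Taking the union of these: int(A) = {f, g, h, i}.
cl(A) = ⋂ {C closed : A ⊆ C}. Closed sets containing A: {f, g, h, i}, {f, g, h, i, j}.
Intersecting these: cl(A) = {f, g, h, i}.
∂A = cl(A) ∖ int(A) = {f, g, h, i} ∖ {f, g, h, i} = ∅.


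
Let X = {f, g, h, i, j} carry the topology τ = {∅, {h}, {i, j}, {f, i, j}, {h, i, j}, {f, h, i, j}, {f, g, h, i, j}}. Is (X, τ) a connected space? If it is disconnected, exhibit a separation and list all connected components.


(X, τ) is connected.

Find clopen sets (U ∈ τ with X ∖ U ∈ τ):
  U = ∅, X ∖ U = {f, g, h, i, j} — both open, so U is clopen.
  U = {f, g, h, i, j}, X ∖ U = ∅ — both open, so U is clopen.
Only trivial clopens (∅ and X) exist, so (X, τ) is connected.
Compute connected components by grouping points that agree on all clopens:
  component: {f, g, h, i, j}


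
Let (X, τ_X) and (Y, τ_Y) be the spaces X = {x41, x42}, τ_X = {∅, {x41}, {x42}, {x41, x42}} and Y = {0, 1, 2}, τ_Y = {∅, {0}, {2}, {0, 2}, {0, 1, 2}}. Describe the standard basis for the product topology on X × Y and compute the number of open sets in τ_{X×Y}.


Basis B = {∅ × ∅, {x41} × {0}, {x41} × {2}, {x42} × {0}, {x42} × {2}, {x41} × {0, 2}, {x41, x42} × {0}, {x41, x42} × {2}, {x42} × {0, 2}, {x41} × {0, 1, 2}, {x42} × {0, 1, 2}, {x41, x42} × {0, 2}, {x41, x42} × {0, 1, 2}}; |τ_{X×Y}| = 25.

Enumerate products U × V with U ∈ τ_X, V ∈ τ_Y (deduplicated):
  ∅ × ∅ = {} (∅)
  {x41} × {0} = {(x41,0)}
  {x41} × {2} = {(x41,2)}
  {x42} × {0} = {(x42,0)}
  {x42} × {2} = {(x42,2)}
  {x41} × {0, 2} = {(x41,0), (x41,2)}
  {x41, x42} × {0} = {(x41,0), (x42,0)}
  {x41, x42} × {2} = {(x41,2), (x42,2)}
  {x42} × {0, 2} = {(x42,0), (x42,2)}
  {x41} × {0, 1, 2} = {(x41,0), (x41,1), (x41,2)}
  {x42} × {0, 1, 2} = {(x42,0), (x42,1), (x42,2)}
  {x41, x42} × {0, 2} = {(x41,0), (x41,2), (x42,0), (x42,2)}
  {x41, x42} × {0, 1, 2} = {(x41,0), (x41,1), (x41,2), (x42,0), (x42,1), (x42,2)}
These 13 distinct sets form the basis B.
Close under arbitrary unions to get τ_{X×Y}; counting gives |τ_{X×Y}| = 25.


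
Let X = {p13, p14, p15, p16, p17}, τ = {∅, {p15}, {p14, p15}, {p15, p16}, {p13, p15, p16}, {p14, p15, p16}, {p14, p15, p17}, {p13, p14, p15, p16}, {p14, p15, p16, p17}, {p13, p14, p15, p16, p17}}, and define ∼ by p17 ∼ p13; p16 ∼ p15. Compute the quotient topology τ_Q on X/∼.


X/∼ = {[p13=p17], [p14], [p15=p16]}; |τ_Q| = 4.

Equivalence classes: [p13=p17], [p14], [p15=p16].
Quotient map π: X → X/∼ sends p13 ↦ [p13=p17], p14 ↦ [p14], p15 ↦ [p15=p16], p16 ↦ [p15=p16], p17 ↦ [p13=p17].
For each subset V ⊆ X/∼, compute π^{-1}(V) ⊆ X and check whether π^{-1}(V) ∈ τ. V is open in τ_Q iff π^{-1}(V) ∈ τ.
  V = {}: π^{-1}(V) = ∅ ∈ τ ✓.
  V = {[p13=p17]}: π^{-1}(V) = {p13, p17} ∉ τ ✗.
  V = {[p14]}: π^{-1}(V) = {p14} ∉ τ ✗.
  V = {[p13=p17], [p14]}: π^{-1}(V) = {p13, p14, p17} ∉ τ ✗.
  V = {[p15=p16]}: π^{-1}(V) = {p15, p16} ∈ τ ✓.
  V = {[p13=p17], [p15=p16]}: π^{-1}(V) = {p13, p15, p16, p17} ∉ τ ✗.
  V = {[p14], [p15=p16]}: π^{-1}(V) = {p14, p15, p16} ∈ τ ✓.
  V = {[p13=p17], [p14], [p15=p16]}: π^{-1}(V) = {p13, p14, p15, p16, p17} ∈ τ ✓.
Open sets in the quotient: τ_Q = {{}, {[p15=p16]}, {[p14], [p15=p16]}, {[p13=p17], [p14], [p15=p16]}} (4 elements).


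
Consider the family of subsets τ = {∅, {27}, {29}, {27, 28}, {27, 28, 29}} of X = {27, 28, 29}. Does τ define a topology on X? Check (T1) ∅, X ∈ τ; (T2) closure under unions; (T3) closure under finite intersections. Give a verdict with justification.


τ is NOT a topology on X.

Axiom (T1): ∅ ∈ τ? Yes; X ∈ τ? Yes.
Axiom (T2/T3): check pairwise unions and intersections of members of τ.
Counterexample for (T2): {27} ∪ {29} = {27, 29} ∉ τ. Therefore τ is NOT a topology.


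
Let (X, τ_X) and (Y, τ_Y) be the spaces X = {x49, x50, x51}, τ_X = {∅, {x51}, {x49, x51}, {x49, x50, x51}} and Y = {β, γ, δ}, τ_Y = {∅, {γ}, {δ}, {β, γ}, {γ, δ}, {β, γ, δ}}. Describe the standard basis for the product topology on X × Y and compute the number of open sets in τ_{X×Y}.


Basis B = {∅ × ∅, {x51} × {γ}, {x51} × {δ}, {x49, x51} × {γ}, {x49, x51} × {δ}, {x51} × {β, γ}, {x51} × {γ, δ}, {x49, x50, x51} × {γ}, {x49, x50, x51} × {δ}, {x51} × {β, γ, δ}, {x49, x51} × {β, γ}, {x49, x51} × {γ, δ}, {x49, x51} × {β, γ, δ}, {x49, x50, x51} × {β, γ}, {x49, x50, x51} × {γ, δ}, {x49, x50, x51} × {β, γ, δ}}; |τ_{X×Y}| = 40.

Enumerate products U × V with U ∈ τ_X, V ∈ τ_Y (deduplicated):
  ∅ × ∅ = {} (∅)
  {x51} × {γ} = {(x51,γ)}
  {x51} × {δ} = {(x51,δ)}
  {x49, x51} × {γ} = {(x49,γ), (x51,γ)}
  {x49, x51} × {δ} = {(x49,δ), (x51,δ)}
  {x51} × {β, γ} = {(x51,β), (x51,γ)}
  {x51} × {γ, δ} = {(x51,γ), (x51,δ)}
  {x49, x50, x51} × {γ} = {(x49,γ), (x50,γ), (x51,γ)}
  {x49, x50, x51} × {δ} = {(x49,δ), (x50,δ), (x51,δ)}
  {x51} × {β, γ, δ} = {(x51,β), (x51,γ), (x51,δ)}
  {x49, x51} × {β, γ} = {(x49,β), (x49,γ), (x51,β), (x51,γ)}
  {x49, x51} × {γ, δ} = {(x49,γ), (x49,δ), (x51,γ), (x51,δ)}
  {x49, x51} × {β, γ, δ} = {(x49,β), (x49,γ), (x49,δ), (x51,β), (x51,γ), (x51,δ)}
  {x49, x50, x51} × {β, γ} = {(x49,β), (x49,γ), (x50,β), (x50,γ), (x51,β), (x51,γ)}
  {x49, x50, x51} × {γ, δ} = {(x49,γ), (x49,δ), (x50,γ), (x50,δ), (x51,γ), (x51,δ)}
  {x49, x50, x51} × {β, γ, δ} = {(x49,β), (x49,γ), (x49,δ), (x50,β), (x50,γ), (x50,δ), (x51,β), (x51,γ), (x51,δ)}
These 16 distinct sets form the basis B.
Close under arbitrary unions to get τ_{X×Y}; counting gives |τ_{X×Y}| = 40.


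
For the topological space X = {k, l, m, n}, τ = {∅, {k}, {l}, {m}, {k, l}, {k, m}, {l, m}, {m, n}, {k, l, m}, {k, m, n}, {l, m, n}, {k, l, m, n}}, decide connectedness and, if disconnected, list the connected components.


(X, τ) is disconnected; components = [{k}, {l}, {m, n}].

Find clopen sets (U ∈ τ with X ∖ U ∈ τ):
  U = ∅, X ∖ U = {k, l, m, n} — both open, so U is clopen.
  U = {k}, X ∖ U = {l, m, n} — both open, so U is clopen.
  U = {l}, X ∖ U = {k, m, n} — both open, so U is clopen.
  U = {k, l}, X ∖ U = {m, n} — both open, so U is clopen.
  U = {m, n}, X ∖ U = {k, l} — both open, so U is clopen.
  U = {k, m, n}, X ∖ U = {l} — both open, so U is clopen.
  U = {l, m, n}, X ∖ U = {k} — both open, so U is clopen.
  U = {k, l, m, n}, X ∖ U = ∅ — both open, so U is clopen.
Nontrivial clopen(s) exist: e.g. {k, m, n}. So (X, τ) is disconnected.
Compute connected components by grouping points that agree on all clopens:
  component: {k}
  component: {l}
  component: {m, n}


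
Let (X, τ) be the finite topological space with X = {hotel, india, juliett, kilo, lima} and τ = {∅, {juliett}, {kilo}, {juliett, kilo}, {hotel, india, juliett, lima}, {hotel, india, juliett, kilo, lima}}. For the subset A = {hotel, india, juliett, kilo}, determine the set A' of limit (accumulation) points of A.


A' = {hotel, india, lima}

For each x ∈ X, list the open sets U ∈ τ with x ∈ U, then check whether U ∩ (A ∖ {x}) ≠ ∅ for every such U.
  x = hotel: opens ∋ x are {hotel, india, juliett, lima}, {hotel, india, juliett, kilo, lima}; each meets A ∖ {hotel}, so x IS a limit point.
  x = india: opens ∋ x are {hotel, india, juliett, lima}, {hotel, india, juliett, kilo, lima}; each meets A ∖ {india}, so x IS a limit point.
  x = juliett: open {juliett} ∋ x has {juliett} ∩ (A ∖ {juliett}) = ∅, so x is NOT a limit point.
  x = kilo: open {kilo} ∋ x has {kilo} ∩ (A ∖ {kilo}) = ∅, so x is NOT a limit point.
  x = lima: opens ∋ x are {hotel, india, juliett, lima}, {hotel, india, juliett, kilo, lima}; each meets A ∖ {lima}, so x IS a limit point.
Collecting: A' = {hotel, india, lima}.


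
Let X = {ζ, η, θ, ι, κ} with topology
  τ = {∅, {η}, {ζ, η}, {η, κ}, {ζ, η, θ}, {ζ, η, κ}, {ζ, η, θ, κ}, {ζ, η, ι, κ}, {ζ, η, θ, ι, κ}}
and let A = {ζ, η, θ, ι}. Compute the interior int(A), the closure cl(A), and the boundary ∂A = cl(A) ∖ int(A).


int(A) = {ζ, η, θ}, cl(A) = {ζ, η, θ, ι, κ}, ∂A = {ι, κ}.

Closed sets in (X, τ) are complements of opens:
  closed(X, τ) = {∅, {θ}, {ι}, {θ, ι}, {ι, κ}, {ζ, θ, ι}, {θ, ι, κ}, {ζ, θ, ι, κ}, {ζ, η, θ, ι, κ}}.
int(A) = ⋃ {U ∈ τ : U ⊆ A}. Opens contained in A: ∅, {η}, {ζ, η}, {ζ, η, θ}.
Taking the union of these: int(A) = {ζ, η, θ}.
cl(A) = ⋂ {C closed : A ⊆ C}. Closed sets containing A: {ζ, η, θ, ι, κ}.
Intersecting these: cl(A) = {ζ, η, θ, ι, κ}.
∂A = cl(A) ∖ int(A) = {ζ, η, θ, ι, κ} ∖ {ζ, η, θ} = {ι, κ}.


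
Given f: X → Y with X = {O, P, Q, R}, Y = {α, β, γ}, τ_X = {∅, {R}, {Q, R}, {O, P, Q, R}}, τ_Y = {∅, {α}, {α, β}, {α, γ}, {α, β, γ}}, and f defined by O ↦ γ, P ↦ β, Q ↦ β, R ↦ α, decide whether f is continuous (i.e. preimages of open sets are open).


f is NOT continuous.

Compute f^{-1}(U) for each U ∈ τ_Y:
  U = ∅: f^{-1}(U) = ∅ ∈ τ_X ✓.
  U = {α}: f^{-1}(U) = {R} ∈ τ_X ✓.
  U = {α, β}: f^{-1}(U) = {P, Q, R} ∉ τ_X ✗.
  U = {α, γ}: f^{-1}(U) = {O, R} ∉ τ_X ✗.
  U = {α, β, γ}: f^{-1}(U) = {O, P, Q, R} ∈ τ_X ✓.
Found U = {α, β} with f^{-1}(U) = {P, Q, R} not in τ_X. Therefore f is NOT continuous.


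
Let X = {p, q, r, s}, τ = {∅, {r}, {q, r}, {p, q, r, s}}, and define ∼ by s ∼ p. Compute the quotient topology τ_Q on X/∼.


X/∼ = {[p=s], [q], [r]}; |τ_Q| = 4.

Equivalence classes: [p=s], [q], [r].
Quotient map π: X → X/∼ sends p ↦ [p=s], q ↦ [q], r ↦ [r], s ↦ [p=s].
For each subset V ⊆ X/∼, compute π^{-1}(V) ⊆ X and check whether π^{-1}(V) ∈ τ. V is open in τ_Q iff π^{-1}(V) ∈ τ.
  V = {}: π^{-1}(V) = ∅ ∈ τ ✓.
  V = {[p=s]}: π^{-1}(V) = {p, s} ∉ τ ✗.
  V = {[q]}: π^{-1}(V) = {q} ∉ τ ✗.
  V = {[p=s], [q]}: π^{-1}(V) = {p, q, s} ∉ τ ✗.
  V = {[r]}: π^{-1}(V) = {r} ∈ τ ✓.
  V = {[p=s], [r]}: π^{-1}(V) = {p, r, s} ∉ τ ✗.
  V = {[q], [r]}: π^{-1}(V) = {q, r} ∈ τ ✓.
  V = {[p=s], [q], [r]}: π^{-1}(V) = {p, q, r, s} ∈ τ ✓.
Open sets in the quotient: τ_Q = {{}, {[r]}, {[q], [r]}, {[p=s], [q], [r]}} (4 elements).


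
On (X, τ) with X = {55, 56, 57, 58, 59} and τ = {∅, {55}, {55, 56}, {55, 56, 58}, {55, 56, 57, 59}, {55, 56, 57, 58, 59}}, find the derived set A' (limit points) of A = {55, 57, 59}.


A' = {56, 57, 58, 59}

For each x ∈ X, list the open sets U ∈ τ with x ∈ U, then check whether U ∩ (A ∖ {x}) ≠ ∅ for every such U.
  x = 55: open {55} ∋ x has {55} ∩ (A ∖ {55}) = ∅, so x is NOT a limit point.
  x = 56: opens ∋ x are {55, 56}, {55, 56, 58}, {55, 56, 57, 59}, {55, 56, 57, 58, 59}; each meets A ∖ {56}, so x IS a limit point.
  x = 57: opens ∋ x are {55, 56, 57, 59}, {55, 56, 57, 58, 59}; each meets A ∖ {57}, so x IS a limit point.
  x = 58: opens ∋ x are {55, 56, 58}, {55, 56, 57, 58, 59}; each meets A ∖ {58}, so x IS a limit point.
  x = 59: opens ∋ x are {55, 56, 57, 59}, {55, 56, 57, 58, 59}; each meets A ∖ {59}, so x IS a limit point.
Collecting: A' = {56, 57, 58, 59}.


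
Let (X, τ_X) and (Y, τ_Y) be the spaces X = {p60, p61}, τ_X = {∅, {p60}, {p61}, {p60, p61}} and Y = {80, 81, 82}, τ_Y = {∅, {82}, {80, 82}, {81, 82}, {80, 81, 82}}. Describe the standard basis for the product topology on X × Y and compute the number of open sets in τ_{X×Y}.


Basis B = {∅ × ∅, {p60} × {82}, {p61} × {82}, {p60} × {80, 82}, {p60} × {81, 82}, {p60, p61} × {82}, {p61} × {80, 82}, {p61} × {81, 82}, {p60} × {80, 81, 82}, {p61} × {80, 81, 82}, {p60, p61} × {80, 82}, {p60, p61} × {81, 82}, {p60, p61} × {80, 81, 82}}; |τ_{X×Y}| = 25.

Enumerate products U × V with U ∈ τ_X, V ∈ τ_Y (deduplicated):
  ∅ × ∅ = {} (∅)
  {p60} × {82} = {(p60,82)}
  {p61} × {82} = {(p61,82)}
  {p60} × {80, 82} = {(p60,80), (p60,82)}
  {p60} × {81, 82} = {(p60,81), (p60,82)}
  {p60, p61} × {82} = {(p60,82), (p61,82)}
  {p61} × {80, 82} = {(p61,80), (p61,82)}
  {p61} × {81, 82} = {(p61,81), (p61,82)}
  {p60} × {80, 81, 82} = {(p60,80), (p60,81), (p60,82)}
  {p61} × {80, 81, 82} = {(p61,80), (p61,81), (p61,82)}
  {p60, p61} × {80, 82} = {(p60,80), (p60,82), (p61,80), (p61,82)}
  {p60, p61} × {81, 82} = {(p60,81), (p60,82), (p61,81), (p61,82)}
  {p60, p61} × {80, 81, 82} = {(p60,80), (p60,81), (p60,82), (p61,80), (p61,81), (p61,82)}
These 13 distinct sets form the basis B.
Close under arbitrary unions to get τ_{X×Y}; counting gives |τ_{X×Y}| = 25.


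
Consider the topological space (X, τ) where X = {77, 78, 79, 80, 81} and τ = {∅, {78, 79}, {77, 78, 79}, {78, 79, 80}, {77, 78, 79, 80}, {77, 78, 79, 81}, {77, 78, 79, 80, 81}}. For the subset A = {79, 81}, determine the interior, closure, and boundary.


int(A) = ∅, cl(A) = {77, 78, 79, 80, 81}, ∂A = {77, 78, 79, 80, 81}.

Closed sets in (X, τ) are complements of opens:
  closed(X, τ) = {∅, {80}, {81}, {77, 81}, {80, 81}, {77, 80, 81}, {77, 78, 79, 80, 81}}.
int(A) = ⋃ {U ∈ τ : U ⊆ A}. Opens contained in A: ∅.
Taking the union of these: int(A) = ∅.
cl(A) = ⋂ {C closed : A ⊆ C}. Closed sets containing A: {77, 78, 79, 80, 81}.
Intersecting these: cl(A) = {77, 78, 79, 80, 81}.
∂A = cl(A) ∖ int(A) = {77, 78, 79, 80, 81} ∖ ∅ = {77, 78, 79, 80, 81}.


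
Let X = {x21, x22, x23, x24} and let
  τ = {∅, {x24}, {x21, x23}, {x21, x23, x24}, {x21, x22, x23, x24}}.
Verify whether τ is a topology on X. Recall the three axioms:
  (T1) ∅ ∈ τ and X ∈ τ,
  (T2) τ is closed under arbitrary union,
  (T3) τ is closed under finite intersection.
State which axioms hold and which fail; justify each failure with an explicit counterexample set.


τ IS a topology on X.

Axiom (T1): ∅ ∈ τ? Yes; X ∈ τ? Yes.
Axiom (T2/T3): check pairwise unions and intersections of members of τ.
All pairwise intersections and unions checked — each lies in τ. Therefore τ satisfies (T1), (T2), (T3): it IS a topology on X.


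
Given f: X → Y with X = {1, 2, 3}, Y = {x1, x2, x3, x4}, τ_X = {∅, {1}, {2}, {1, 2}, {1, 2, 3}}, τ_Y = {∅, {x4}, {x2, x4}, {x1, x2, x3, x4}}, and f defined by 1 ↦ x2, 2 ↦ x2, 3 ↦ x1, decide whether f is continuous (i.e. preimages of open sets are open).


f IS continuous.

Compute f^{-1}(U) for each U ∈ τ_Y:
  U = ∅: f^{-1}(U) = ∅ ∈ τ_X ✓.
  U = {x4}: f^{-1}(U) = ∅ ∈ τ_X ✓.
  U = {x2, x4}: f^{-1}(U) = {1, 2} ∈ τ_X ✓.
  U = {x1, x2, x3, x4}: f^{-1}(U) = {1, 2, 3} ∈ τ_X ✓.
Every preimage lies in τ_X, so f IS continuous.


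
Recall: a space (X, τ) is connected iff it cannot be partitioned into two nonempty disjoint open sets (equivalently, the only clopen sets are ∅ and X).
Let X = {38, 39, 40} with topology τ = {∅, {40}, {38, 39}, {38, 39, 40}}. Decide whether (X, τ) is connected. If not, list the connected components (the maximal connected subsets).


(X, τ) is disconnected; components = [{40}, {38, 39}].

Find clopen sets (U ∈ τ with X ∖ U ∈ τ):
  U = ∅, X ∖ U = {38, 39, 40} — both open, so U is clopen.
  U = {40}, X ∖ U = {38, 39} — both open, so U is clopen.
  U = {38, 39}, X ∖ U = {40} — both open, so U is clopen.
  U = {38, 39, 40}, X ∖ U = ∅ — both open, so U is clopen.
Nontrivial clopen(s) exist: e.g. {40}. So (X, τ) is disconnected.
Compute connected components by grouping points that agree on all clopens:
  component: {40}
  component: {38, 39}


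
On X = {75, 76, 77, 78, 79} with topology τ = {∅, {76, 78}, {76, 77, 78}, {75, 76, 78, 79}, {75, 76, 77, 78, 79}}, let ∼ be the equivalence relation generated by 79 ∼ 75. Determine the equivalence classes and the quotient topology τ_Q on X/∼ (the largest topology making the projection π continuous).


X/∼ = {[75=79], [76], [77], [78]}; |τ_Q| = 5.

Equivalence classes: [75=79], [76], [77], [78].
Quotient map π: X → X/∼ sends 75 ↦ [75=79], 76 ↦ [76], 77 ↦ [77], 78 ↦ [78], 79 ↦ [75=79].
For each subset V ⊆ X/∼, compute π^{-1}(V) ⊆ X and check whether π^{-1}(V) ∈ τ. V is open in τ_Q iff π^{-1}(V) ∈ τ.
  V = {}: π^{-1}(V) = ∅ ∈ τ ✓.
  V = {[75=79]}: π^{-1}(V) = {75, 79} ∉ τ ✗.
  V = {[76]}: π^{-1}(V) = {76} ∉ τ ✗.
  V = {[75=79], [76]}: π^{-1}(V) = {75, 76, 79} ∉ τ ✗.
  V = {[77]}: π^{-1}(V) = {77} ∉ τ ✗.
  V = {[75=79], [77]}: π^{-1}(V) = {75, 77, 79} ∉ τ ✗.
  V = {[76], [77]}: π^{-1}(V) = {76, 77} ∉ τ ✗.
  V = {[75=79], [76], [77]}: π^{-1}(V) = {75, 76, 77, 79} ∉ τ ✗.
  V = {[78]}: π^{-1}(V) = {78} ∉ τ ✗.
  V = {[75=79], [78]}: π^{-1}(V) = {75, 78, 79} ∉ τ ✗.
  V = {[76], [78]}: π^{-1}(V) = {76, 78} ∈ τ ✓.
  V = {[75=79], [76], [78]}: π^{-1}(V) = {75, 76, 78, 79} ∈ τ ✓.
  V = {[77], [78]}: π^{-1}(V) = {77, 78} ∉ τ ✗.
  V = {[75=79], [77], [78]}: π^{-1}(V) = {75, 77, 78, 79} ∉ τ ✗.
  V = {[76], [77], [78]}: π^{-1}(V) = {76, 77, 78} ∈ τ ✓.
  V = {[75=79], [76], [77], [78]}: π^{-1}(V) = {75, 76, 77, 78, 79} ∈ τ ✓.
Open sets in the quotient: τ_Q = {{}, {[76], [78]}, {[75=79], [76], [78]}, {[76], [77], [78]}, {[75=79], [76], [77], [78]}} (5 elements).


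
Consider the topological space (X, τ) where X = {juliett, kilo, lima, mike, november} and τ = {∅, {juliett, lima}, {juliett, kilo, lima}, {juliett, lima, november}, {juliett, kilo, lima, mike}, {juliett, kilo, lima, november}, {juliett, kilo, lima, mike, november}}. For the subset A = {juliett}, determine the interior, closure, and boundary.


int(A) = ∅, cl(A) = {juliett, kilo, lima, mike, november}, ∂A = {juliett, kilo, lima, mike, november}.

Closed sets in (X, τ) are complements of opens:
  closed(X, τ) = {∅, {mike}, {november}, {kilo, mike}, {mike, november}, {kilo, mike, november}, {juliett, kilo, lima, mike, november}}.
int(A) = ⋃ {U ∈ τ : U ⊆ A}. Opens contained in A: ∅.
Taking the union of these: int(A) = ∅.
cl(A) = ⋂ {C closed : A ⊆ C}. Closed sets containing A: {juliett, kilo, lima, mike, november}.
Intersecting these: cl(A) = {juliett, kilo, lima, mike, november}.
∂A = cl(A) ∖ int(A) = {juliett, kilo, lima, mike, november} ∖ ∅ = {juliett, kilo, lima, mike, november}.


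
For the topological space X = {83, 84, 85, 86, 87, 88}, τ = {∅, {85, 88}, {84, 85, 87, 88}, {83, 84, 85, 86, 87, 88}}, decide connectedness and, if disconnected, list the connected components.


(X, τ) is connected.

Find clopen sets (U ∈ τ with X ∖ U ∈ τ):
  U = ∅, X ∖ U = {83, 84, 85, 86, 87, 88} — both open, so U is clopen.
  U = {83, 84, 85, 86, 87, 88}, X ∖ U = ∅ — both open, so U is clopen.
Only trivial clopens (∅ and X) exist, so (X, τ) is connected.
Compute connected components by grouping points that agree on all clopens:
  component: {83, 84, 85, 86, 87, 88}


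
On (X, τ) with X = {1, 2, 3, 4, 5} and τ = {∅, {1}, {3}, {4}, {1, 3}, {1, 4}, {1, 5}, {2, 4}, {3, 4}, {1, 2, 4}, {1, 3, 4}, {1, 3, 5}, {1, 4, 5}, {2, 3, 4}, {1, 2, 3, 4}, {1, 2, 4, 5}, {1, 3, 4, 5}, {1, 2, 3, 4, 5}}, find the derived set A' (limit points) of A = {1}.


A' = {5}

For each x ∈ X, list the open sets U ∈ τ with x ∈ U, then check whether U ∩ (A ∖ {x}) ≠ ∅ for every such U.
  x = 1: open {1} ∋ x has {1} ∩ (A ∖ {1}) = ∅, so x is NOT a limit point.
  x = 2: open {2, 4} ∋ x has {2, 4} ∩ (A ∖ {2}) = ∅, so x is NOT a limit point.
  x = 3: open {3} ∋ x has {3} ∩ (A ∖ {3}) = ∅, so x is NOT a limit point.
  x = 4: open {4} ∋ x has {4} ∩ (A ∖ {4}) = ∅, so x is NOT a limit point.
  x = 5: opens ∋ x are {1, 5}, {1, 3, 5}, {1, 4, 5}, {1, 2, 4, 5}, {1, 3, 4, 5}, {1, 2, 3, 4, 5}; each meets A ∖ {5}, so x IS a limit point.
Collecting: A' = {5}.


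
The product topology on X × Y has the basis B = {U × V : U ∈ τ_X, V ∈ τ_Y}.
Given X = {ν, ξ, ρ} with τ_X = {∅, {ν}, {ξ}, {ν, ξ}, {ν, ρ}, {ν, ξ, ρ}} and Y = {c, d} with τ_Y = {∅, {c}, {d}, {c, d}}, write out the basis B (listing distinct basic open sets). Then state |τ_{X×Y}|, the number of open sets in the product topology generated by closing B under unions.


Basis B = {∅ × ∅, {ν} × {c}, {ν} × {d}, {ξ} × {c}, {ξ} × {d}, {ν} × {c, d}, {ν, ξ} × {c}, {ν, ρ} × {c}, {ν, ξ} × {d}, {ν, ρ} × {d}, {ξ} × {c, d}, {ν, ξ, ρ} × {c}, {ν, ξ, ρ} × {d}, {ν, ξ} × {c, d}, {ν, ρ} × {c, d}, {ν, ξ, ρ} × {c, d}}; |τ_{X×Y}| = 36.

Enumerate products U × V with U ∈ τ_X, V ∈ τ_Y (deduplicated):
  ∅ × ∅ = {} (∅)
  {ν} × {c} = {(ν,c)}
  {ν} × {d} = {(ν,d)}
  {ξ} × {c} = {(ξ,c)}
  {ξ} × {d} = {(ξ,d)}
  {ν} × {c, d} = {(ν,c), (ν,d)}
  {ν, ξ} × {c} = {(ν,c), (ξ,c)}
  {ν, ρ} × {c} = {(ν,c), (ρ,c)}
  {ν, ξ} × {d} = {(ν,d), (ξ,d)}
  {ν, ρ} × {d} = {(ν,d), (ρ,d)}
  {ξ} × {c, d} = {(ξ,c), (ξ,d)}
  {ν, ξ, ρ} × {c} = {(ν,c), (ξ,c), (ρ,c)}
  {ν, ξ, ρ} × {d} = {(ν,d), (ξ,d), (ρ,d)}
  {ν, ξ} × {c, d} = {(ν,c), (ν,d), (ξ,c), (ξ,d)}
  {ν, ρ} × {c, d} = {(ν,c), (ν,d), (ρ,c), (ρ,d)}
  {ν, ξ, ρ} × {c, d} = {(ν,c), (ν,d), (ξ,c), (ξ,d), (ρ,c), (ρ,d)}
These 16 distinct sets form the basis B.
Close under arbitrary unions to get τ_{X×Y}; counting gives |τ_{X×Y}| = 36.


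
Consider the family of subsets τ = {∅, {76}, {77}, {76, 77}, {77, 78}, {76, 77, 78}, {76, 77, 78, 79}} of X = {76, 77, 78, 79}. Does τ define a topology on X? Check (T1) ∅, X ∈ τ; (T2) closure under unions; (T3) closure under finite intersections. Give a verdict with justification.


τ IS a topology on X.

Axiom (T1): ∅ ∈ τ? Yes; X ∈ τ? Yes.
Axiom (T2/T3): check pairwise unions and intersections of members of τ.
All pairwise intersections and unions checked — each lies in τ. Therefore τ satisfies (T1), (T2), (T3): it IS a topology on X.


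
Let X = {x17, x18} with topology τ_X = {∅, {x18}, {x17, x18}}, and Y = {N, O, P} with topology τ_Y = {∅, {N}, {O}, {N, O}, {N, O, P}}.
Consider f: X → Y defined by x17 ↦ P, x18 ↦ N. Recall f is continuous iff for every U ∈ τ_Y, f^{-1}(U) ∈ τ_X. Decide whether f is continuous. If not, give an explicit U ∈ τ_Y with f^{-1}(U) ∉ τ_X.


f IS continuous.

Compute f^{-1}(U) for each U ∈ τ_Y:
  U = ∅: f^{-1}(U) = ∅ ∈ τ_X ✓.
  U = {N}: f^{-1}(U) = {x18} ∈ τ_X ✓.
  U = {O}: f^{-1}(U) = ∅ ∈ τ_X ✓.
  U = {N, O}: f^{-1}(U) = {x18} ∈ τ_X ✓.
  U = {N, O, P}: f^{-1}(U) = {x17, x18} ∈ τ_X ✓.
Every preimage lies in τ_X, so f IS continuous.


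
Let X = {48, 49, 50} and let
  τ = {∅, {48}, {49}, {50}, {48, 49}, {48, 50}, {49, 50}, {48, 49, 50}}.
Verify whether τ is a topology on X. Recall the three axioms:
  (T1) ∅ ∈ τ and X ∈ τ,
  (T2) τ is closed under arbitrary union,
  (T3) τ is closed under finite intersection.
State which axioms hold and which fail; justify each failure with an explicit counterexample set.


τ IS a topology on X.

Axiom (T1): ∅ ∈ τ? Yes; X ∈ τ? Yes.
Axiom (T2/T3): check pairwise unions and intersections of members of τ.
All pairwise intersections and unions checked — each lies in τ. Therefore τ satisfies (T1), (T2), (T3): it IS a topology on X.


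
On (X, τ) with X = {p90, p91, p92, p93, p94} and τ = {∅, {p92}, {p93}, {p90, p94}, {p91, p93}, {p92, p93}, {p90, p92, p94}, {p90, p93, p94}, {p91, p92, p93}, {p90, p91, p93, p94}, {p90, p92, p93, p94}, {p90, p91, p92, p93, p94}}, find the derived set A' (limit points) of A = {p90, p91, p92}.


A' = {p94}

For each x ∈ X, list the open sets U ∈ τ with x ∈ U, then check whether U ∩ (A ∖ {x}) ≠ ∅ for every such U.
  x = p90: open {p90, p94} ∋ x has {p90, p94} ∩ (A ∖ {p90}) = ∅, so x is NOT a limit point.
  x = p91: open {p91, p93} ∋ x has {p91, p93} ∩ (A ∖ {p91}) = ∅, so x is NOT a limit point.
  x = p92: open {p92} ∋ x has {p92} ∩ (A ∖ {p92}) = ∅, so x is NOT a limit point.
  x = p93: open {p93} ∋ x has {p93} ∩ (A ∖ {p93}) = ∅, so x is NOT a limit point.
  x = p94: opens ∋ x are {p90, p94}, {p90, p92, p94}, {p90, p93, p94}, {p90, p91, p93, p94}, {p90, p92, p93, p94}, {p90, p91, p92, p93, p94}; each meets A ∖ {p94}, so x IS a limit point.
Collecting: A' = {p94}.


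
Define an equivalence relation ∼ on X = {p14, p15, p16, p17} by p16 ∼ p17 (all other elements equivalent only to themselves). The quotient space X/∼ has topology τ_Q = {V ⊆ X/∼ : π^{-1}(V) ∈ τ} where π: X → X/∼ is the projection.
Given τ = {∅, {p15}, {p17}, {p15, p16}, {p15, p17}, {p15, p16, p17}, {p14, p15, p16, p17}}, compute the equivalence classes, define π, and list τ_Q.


X/∼ = {[p14], [p15], [p16=p17]}; |τ_Q| = 4.

Equivalence classes: [p14], [p15], [p16=p17].
Quotient map π: X → X/∼ sends p14 ↦ [p14], p15 ↦ [p15], p16 ↦ [p16=p17], p17 ↦ [p16=p17].
For each subset V ⊆ X/∼, compute π^{-1}(V) ⊆ X and check whether π^{-1}(V) ∈ τ. V is open in τ_Q iff π^{-1}(V) ∈ τ.
  V = {}: π^{-1}(V) = ∅ ∈ τ ✓.
  V = {[p14]}: π^{-1}(V) = {p14} ∉ τ ✗.
  V = {[p15]}: π^{-1}(V) = {p15} ∈ τ ✓.
  V = {[p14], [p15]}: π^{-1}(V) = {p14, p15} ∉ τ ✗.
  V = {[p16=p17]}: π^{-1}(V) = {p16, p17} ∉ τ ✗.
  V = {[p14], [p16=p17]}: π^{-1}(V) = {p14, p16, p17} ∉ τ ✗.
  V = {[p15], [p16=p17]}: π^{-1}(V) = {p15, p16, p17} ∈ τ ✓.
  V = {[p14], [p15], [p16=p17]}: π^{-1}(V) = {p14, p15, p16, p17} ∈ τ ✓.
Open sets in the quotient: τ_Q = {{}, {[p15]}, {[p15], [p16=p17]}, {[p14], [p15], [p16=p17]}} (4 elements).


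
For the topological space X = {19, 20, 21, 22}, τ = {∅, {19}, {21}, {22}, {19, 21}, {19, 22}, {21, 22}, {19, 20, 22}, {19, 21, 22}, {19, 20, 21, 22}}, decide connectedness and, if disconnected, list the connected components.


(X, τ) is disconnected; components = [{21}, {19, 20, 22}].

Find clopen sets (U ∈ τ with X ∖ U ∈ τ):
  U = ∅, X ∖ U = {19, 20, 21, 22} — both open, so U is clopen.
  U = {21}, X ∖ U = {19, 20, 22} — both open, so U is clopen.
  U = {19, 20, 22}, X ∖ U = {21} — both open, so U is clopen.
  U = {19, 20, 21, 22}, X ∖ U = ∅ — both open, so U is clopen.
Nontrivial clopen(s) exist: e.g. {19, 20, 22}. So (X, τ) is disconnected.
Compute connected components by grouping points that agree on all clopens:
  component: {21}
  component: {19, 20, 22}


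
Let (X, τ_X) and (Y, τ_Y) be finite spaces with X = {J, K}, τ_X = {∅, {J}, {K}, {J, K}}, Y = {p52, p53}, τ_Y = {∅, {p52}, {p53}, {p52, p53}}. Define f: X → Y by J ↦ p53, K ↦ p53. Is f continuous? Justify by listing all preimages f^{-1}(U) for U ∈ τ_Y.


f IS continuous.

Compute f^{-1}(U) for each U ∈ τ_Y:
  U = ∅: f^{-1}(U) = ∅ ∈ τ_X ✓.
  U = {p52}: f^{-1}(U) = ∅ ∈ τ_X ✓.
  U = {p53}: f^{-1}(U) = {J, K} ∈ τ_X ✓.
  U = {p52, p53}: f^{-1}(U) = {J, K} ∈ τ_X ✓.
Every preimage lies in τ_X, so f IS continuous.


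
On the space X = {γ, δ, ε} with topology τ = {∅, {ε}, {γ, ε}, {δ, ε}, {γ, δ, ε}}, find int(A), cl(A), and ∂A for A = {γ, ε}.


int(A) = {γ, ε}, cl(A) = {γ, δ, ε}, ∂A = {δ}.

Closed sets in (X, τ) are complements of opens:
  closed(X, τ) = {∅, {γ}, {δ}, {γ, δ}, {γ, δ, ε}}.
int(A) = ⋃ {U ∈ τ : U ⊆ A}. Opens contained in A: ∅, {ε}, {γ, ε}.
Taking the union of these: int(A) = {γ, ε}.
cl(A) = ⋂ {C closed : A ⊆ C}. Closed sets containing A: {γ, δ, ε}.
Intersecting these: cl(A) = {γ, δ, ε}.
∂A = cl(A) ∖ int(A) = {γ, δ, ε} ∖ {γ, ε} = {δ}.


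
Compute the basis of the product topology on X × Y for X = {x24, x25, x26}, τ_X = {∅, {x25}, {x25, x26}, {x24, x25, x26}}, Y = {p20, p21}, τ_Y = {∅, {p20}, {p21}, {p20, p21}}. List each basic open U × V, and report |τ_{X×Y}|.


Basis B = {∅ × ∅, {x25} × {p20}, {x25} × {p21}, {x25} × {p20, p21}, {x25, x26} × {p20}, {x25, x26} × {p21}, {x24, x25, x26} × {p20}, {x24, x25, x26} × {p21}, {x25, x26} × {p20, p21}, {x24, x25, x26} × {p20, p21}}; |τ_{X×Y}| = 16.

Enumerate products U × V with U ∈ τ_X, V ∈ τ_Y (deduplicated):
  ∅ × ∅ = {} (∅)
  {x25} × {p20} = {(x25,p20)}
  {x25} × {p21} = {(x25,p21)}
  {x25} × {p20, p21} = {(x25,p20), (x25,p21)}
  {x25, x26} × {p20} = {(x25,p20), (x26,p20)}
  {x25, x26} × {p21} = {(x25,p21), (x26,p21)}
  {x24, x25, x26} × {p20} = {(x24,p20), (x25,p20), (x26,p20)}
  {x24, x25, x26} × {p21} = {(x24,p21), (x25,p21), (x26,p21)}
  {x25, x26} × {p20, p21} = {(x25,p20), (x25,p21), (x26,p20), (x26,p21)}
  {x24, x25, x26} × {p20, p21} = {(x24,p20), (x24,p21), (x25,p20), (x25,p21), (x26,p20), (x26,p21)}
These 10 distinct sets form the basis B.
Close under arbitrary unions to get τ_{X×Y}; counting gives |τ_{X×Y}| = 16.


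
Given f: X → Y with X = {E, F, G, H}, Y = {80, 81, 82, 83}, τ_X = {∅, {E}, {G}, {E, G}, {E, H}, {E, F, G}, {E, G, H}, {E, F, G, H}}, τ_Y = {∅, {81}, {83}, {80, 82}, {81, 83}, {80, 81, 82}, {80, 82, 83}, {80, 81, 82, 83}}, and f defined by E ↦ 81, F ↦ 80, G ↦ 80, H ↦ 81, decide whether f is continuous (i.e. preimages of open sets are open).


f is NOT continuous.

Compute f^{-1}(U) for each U ∈ τ_Y:
  U = ∅: f^{-1}(U) = ∅ ∈ τ_X ✓.
  U = {81}: f^{-1}(U) = {E, H} ∈ τ_X ✓.
  U = {83}: f^{-1}(U) = ∅ ∈ τ_X ✓.
  U = {80, 82}: f^{-1}(U) = {F, G} ∉ τ_X ✗.
  U = {81, 83}: f^{-1}(U) = {E, H} ∈ τ_X ✓.
  U = {80, 81, 82}: f^{-1}(U) = {E, F, G, H} ∈ τ_X ✓.
  U = {80, 82, 83}: f^{-1}(U) = {F, G} ∉ τ_X ✗.
  U = {80, 81, 82, 83}: f^{-1}(U) = {E, F, G, H} ∈ τ_X ✓.
Found U = {80, 82} with f^{-1}(U) = {F, G} not in τ_X. Therefore f is NOT continuous.
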